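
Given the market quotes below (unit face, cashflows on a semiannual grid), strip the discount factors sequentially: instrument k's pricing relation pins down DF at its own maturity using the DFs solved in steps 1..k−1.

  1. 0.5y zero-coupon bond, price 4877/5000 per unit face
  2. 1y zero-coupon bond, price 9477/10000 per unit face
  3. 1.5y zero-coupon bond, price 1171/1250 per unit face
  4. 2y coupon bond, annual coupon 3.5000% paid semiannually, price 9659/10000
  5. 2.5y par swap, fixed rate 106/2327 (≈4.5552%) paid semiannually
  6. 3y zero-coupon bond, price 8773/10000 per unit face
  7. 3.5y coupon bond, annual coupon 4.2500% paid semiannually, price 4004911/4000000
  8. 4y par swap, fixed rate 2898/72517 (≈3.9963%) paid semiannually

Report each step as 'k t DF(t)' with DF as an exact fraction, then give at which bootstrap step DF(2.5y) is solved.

step 1 [0.5y] zero: DF = P = 4877/5000 ≈ 0.975400
step 2 [1y] zero: DF = P = 9477/10000 ≈ 0.947700
step 3 [1.5y] zero: DF = P = 1171/1250 ≈ 0.936800
step 4 [2y] bond c/2=7/400: DF=(9659/10000 − 7/400·(0.975400+0.947700+0.936800))/(1+7/400) = 9001/10000 ≈ 0.900100
step 5 [2.5y] swap r/2=53/2327: DF=(1 − 53/2327·(0.975400+0.947700+0.936800+0.900100))/(1+53/2327) = 447/500 ≈ 0.894000
step 6 [3y] zero: DF = P = 8773/10000 ≈ 0.877300
step 7 [3.5y] bond c/2=17/800: DF=(4004911/4000000 − 17/800·(0.975400+0.947700+0.936800+0.900100+0.894000+0.877300))/(1+17/800) = 8653/10000 ≈ 0.865300
step 8 [4y] swap r/2=1449/72517: DF=(1 − 1449/72517·(0.975400+0.947700+0.936800+0.900100+0.894000+0.877300+0.865300))/(1+1449/72517) = 8551/10000 ≈ 0.855100

1 1/2 4877/5000
2 1 9477/10000
3 3/2 1171/1250
4 2 9001/10000
5 5/2 447/500
6 3 8773/10000
7 7/2 8653/10000
8 4 8551/10000
DF(2.5y) is solved at step 5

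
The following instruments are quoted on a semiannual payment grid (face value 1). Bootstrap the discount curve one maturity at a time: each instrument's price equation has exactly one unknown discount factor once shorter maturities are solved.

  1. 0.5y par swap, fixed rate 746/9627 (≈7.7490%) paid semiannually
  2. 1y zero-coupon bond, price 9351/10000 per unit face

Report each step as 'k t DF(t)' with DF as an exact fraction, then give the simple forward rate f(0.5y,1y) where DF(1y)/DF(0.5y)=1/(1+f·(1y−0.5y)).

step 1 [0.5y] swap r/2=373/9627: DF=(1 − 373/9627·(0))/(1+373/9627) = 9627/10000 ≈ 0.962700
step 2 [1y] zero: DF = P = 9351/10000 ≈ 0.935100

1 1/2 9627/10000
2 1 9351/10000
f(0.5y,1y) = ((9627/10000)/(9351/10000) − 1)/(1/2) = 184/3117 ≈ 5.9031%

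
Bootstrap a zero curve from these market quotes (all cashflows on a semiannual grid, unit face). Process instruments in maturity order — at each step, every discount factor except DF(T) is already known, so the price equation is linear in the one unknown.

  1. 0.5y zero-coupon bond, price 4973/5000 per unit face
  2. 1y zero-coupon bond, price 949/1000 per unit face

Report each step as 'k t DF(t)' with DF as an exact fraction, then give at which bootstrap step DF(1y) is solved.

step 1 [0.5y] zero: DF = P = 4973/5000 ≈ 0.994600
step 2 [1y] zero: DF = P = 949/1000 ≈ 0.949000

1 1/2 4973/5000
2 1 949/1000
DF(1y) is solved at step 2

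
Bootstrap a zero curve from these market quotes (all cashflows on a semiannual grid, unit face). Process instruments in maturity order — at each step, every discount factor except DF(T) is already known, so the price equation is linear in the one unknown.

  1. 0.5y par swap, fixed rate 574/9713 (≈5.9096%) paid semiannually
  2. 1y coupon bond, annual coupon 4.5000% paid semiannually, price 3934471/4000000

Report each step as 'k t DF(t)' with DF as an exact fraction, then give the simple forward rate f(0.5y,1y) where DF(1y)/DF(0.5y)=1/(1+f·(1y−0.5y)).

1 1/2 9713/10000
2 1 4703/5000
f(0.5y,1y) = ((9713/10000)/(4703/5000) − 1)/(1/2) = 307/4703 ≈ 6.5277%

step 1 [0.5y] swap r/2=287/9713: DF=(1 − 287/9713·(0))/(1+287/9713) = 9713/10000 ≈ 0.971300
step 2 [1y] bond c/2=9/400: DF=(3934471/4000000 − 9/400·(0.971300))/(1+9/400) = 4703/5000 ≈ 0.940600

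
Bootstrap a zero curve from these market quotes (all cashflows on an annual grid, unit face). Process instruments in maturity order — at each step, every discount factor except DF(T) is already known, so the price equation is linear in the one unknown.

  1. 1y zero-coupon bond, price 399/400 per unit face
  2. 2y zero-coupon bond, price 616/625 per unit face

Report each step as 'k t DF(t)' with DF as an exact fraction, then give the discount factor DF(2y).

1 1 399/400
2 2 616/625
DF(2y) = 616/625 ≈ 0.985600

step 1 [1y] zero: DF = P = 399/400 ≈ 0.997500
step 2 [2y] zero: DF = P = 616/625 ≈ 0.985600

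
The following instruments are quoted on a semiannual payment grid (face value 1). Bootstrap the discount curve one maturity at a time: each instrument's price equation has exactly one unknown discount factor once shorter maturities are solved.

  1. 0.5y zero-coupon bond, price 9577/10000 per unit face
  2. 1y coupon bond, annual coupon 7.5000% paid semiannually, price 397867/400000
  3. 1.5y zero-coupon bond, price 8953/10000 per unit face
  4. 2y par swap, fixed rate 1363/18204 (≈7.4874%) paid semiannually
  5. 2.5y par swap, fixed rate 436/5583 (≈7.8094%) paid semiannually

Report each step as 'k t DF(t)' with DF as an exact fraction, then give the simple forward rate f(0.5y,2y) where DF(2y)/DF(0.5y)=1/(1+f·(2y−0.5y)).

step 1 [0.5y] zero: DF = P = 9577/10000 ≈ 0.957700
step 2 [1y] bond c/2=3/80: DF=(397867/400000 − 3/80·(0.957700))/(1+3/80) = 9241/10000 ≈ 0.924100
step 3 [1.5y] zero: DF = P = 8953/10000 ≈ 0.895300
step 4 [2y] swap r/2=1363/36408: DF=(1 − 1363/36408·(0.957700+0.924100+0.895300))/(1+1363/36408) = 8637/10000 ≈ 0.863700
step 5 [2.5y] swap r/2=218/5583: DF=(1 − 218/5583·(0.957700+0.924100+0.895300+0.863700))/(1+218/5583) = 516/625 ≈ 0.825600

1 1/2 9577/10000
2 1 9241/10000
3 3/2 8953/10000
4 2 8637/10000
5 5/2 516/625
f(0.5y,2y) = ((9577/10000)/(8637/10000) − 1)/(3/2) = 1880/25911 ≈ 7.2556%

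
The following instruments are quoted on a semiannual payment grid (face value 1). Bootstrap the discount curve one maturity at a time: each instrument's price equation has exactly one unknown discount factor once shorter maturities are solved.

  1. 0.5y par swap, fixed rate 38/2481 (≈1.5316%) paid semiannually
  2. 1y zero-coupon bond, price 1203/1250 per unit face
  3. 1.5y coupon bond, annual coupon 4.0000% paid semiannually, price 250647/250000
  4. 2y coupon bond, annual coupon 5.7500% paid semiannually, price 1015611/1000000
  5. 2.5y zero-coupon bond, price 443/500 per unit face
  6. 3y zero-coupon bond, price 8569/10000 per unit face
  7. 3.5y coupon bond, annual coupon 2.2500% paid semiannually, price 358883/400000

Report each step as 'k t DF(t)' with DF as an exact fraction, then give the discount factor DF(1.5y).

1 1/2 2481/2500
2 1 1203/1250
3 3/2 4723/5000
4 2 4531/5000
5 5/2 443/500
6 3 8569/10000
7 7/2 1651/2000
DF(1.5y) = 4723/5000 ≈ 0.944600

step 1 [0.5y] swap r/2=19/2481: DF=(1 − 19/2481·(0))/(1+19/2481) = 2481/2500 ≈ 0.992400
step 2 [1y] zero: DF = P = 1203/1250 ≈ 0.962400
step 3 [1.5y] bond c/2=1/50: DF=(250647/250000 − 1/50·(0.992400+0.962400))/(1+1/50) = 4723/5000 ≈ 0.944600
step 4 [2y] bond c/2=23/800: DF=(1015611/1000000 − 23/800·(0.992400+0.962400+0.944600))/(1+23/800) = 4531/5000 ≈ 0.906200
step 5 [2.5y] zero: DF = P = 443/500 ≈ 0.886000
step 6 [3y] zero: DF = P = 8569/10000 ≈ 0.856900
step 7 [3.5y] bond c/2=9/800: DF=(358883/400000 − 9/800·(0.992400+0.962400+0.944600+0.906200+0.886000+0.856900))/(1+9/800) = 1651/2000 ≈ 0.825500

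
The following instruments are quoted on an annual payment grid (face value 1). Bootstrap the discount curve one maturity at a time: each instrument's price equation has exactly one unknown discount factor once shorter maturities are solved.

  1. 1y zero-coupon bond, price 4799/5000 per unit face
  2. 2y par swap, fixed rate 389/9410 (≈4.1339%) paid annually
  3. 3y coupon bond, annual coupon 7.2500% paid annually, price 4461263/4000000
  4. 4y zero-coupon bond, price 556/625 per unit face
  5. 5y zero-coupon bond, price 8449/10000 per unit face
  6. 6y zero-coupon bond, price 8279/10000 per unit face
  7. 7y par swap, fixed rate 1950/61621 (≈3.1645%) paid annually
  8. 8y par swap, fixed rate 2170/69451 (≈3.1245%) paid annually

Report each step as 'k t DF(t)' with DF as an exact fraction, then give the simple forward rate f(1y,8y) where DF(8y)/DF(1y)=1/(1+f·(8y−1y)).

step 1 [1y] zero: DF = P = 4799/5000 ≈ 0.959800
step 2 [2y] swap r/1=389/9410: DF=(1 − 389/9410·(0.959800))/(1+389/9410) = 4611/5000 ≈ 0.922200
step 3 [3y] bond c/1=29/400: DF=(4461263/4000000 − 29/400·(0.959800+0.922200))/(1+29/400) = 9127/10000 ≈ 0.912700
step 4 [4y] zero: DF = P = 556/625 ≈ 0.889600
step 5 [5y] zero: DF = P = 8449/10000 ≈ 0.844900
step 6 [6y] zero: DF = P = 8279/10000 ≈ 0.827900
step 7 [7y] swap r/1=1950/61621: DF=(1 − 1950/61621·(0.959800+0.922200+0.912700+0.889600+0.844900+0.827900))/(1+1950/61621) = 161/200 ≈ 0.805000
step 8 [8y] swap r/1=2170/69451: DF=(1 − 2170/69451·(0.959800+0.922200+0.912700+0.889600+0.844900+0.827900+0.805000))/(1+2170/69451) = 783/1000 ≈ 0.783000

1 1 4799/5000
2 2 4611/5000
3 3 9127/10000
4 4 556/625
5 5 8449/10000
6 6 8279/10000
7 7 161/200
8 8 783/1000
f(1y,8y) = ((4799/5000)/(783/1000) − 1)/(7) = 884/27405 ≈ 3.2257%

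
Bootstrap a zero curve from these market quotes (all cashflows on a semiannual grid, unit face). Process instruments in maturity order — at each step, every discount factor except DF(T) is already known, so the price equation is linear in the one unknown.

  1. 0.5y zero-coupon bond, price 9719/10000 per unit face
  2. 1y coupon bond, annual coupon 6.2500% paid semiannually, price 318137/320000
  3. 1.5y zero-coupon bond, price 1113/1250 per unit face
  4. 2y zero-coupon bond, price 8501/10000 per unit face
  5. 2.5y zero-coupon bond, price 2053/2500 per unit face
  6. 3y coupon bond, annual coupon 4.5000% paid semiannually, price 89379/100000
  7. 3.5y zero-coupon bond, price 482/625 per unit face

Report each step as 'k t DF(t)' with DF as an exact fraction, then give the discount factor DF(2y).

1 1/2 9719/10000
2 1 4673/5000
3 3/2 1113/1250
4 2 8501/10000
5 5/2 2053/2500
6 3 3879/5000
7 7/2 482/625
DF(2y) = 8501/10000 ≈ 0.850100

step 1 [0.5y] zero: DF = P = 9719/10000 ≈ 0.971900
step 2 [1y] bond c/2=1/32: DF=(318137/320000 − 1/32·(0.971900))/(1+1/32) = 4673/5000 ≈ 0.934600
step 3 [1.5y] zero: DF = P = 1113/1250 ≈ 0.890400
step 4 [2y] zero: DF = P = 8501/10000 ≈ 0.850100
step 5 [2.5y] zero: DF = P = 2053/2500 ≈ 0.821200
step 6 [3y] bond c/2=9/400: DF=(89379/100000 − 9/400·(0.971900+0.934600+0.890400+0.850100+0.821200))/(1+9/400) = 3879/5000 ≈ 0.775800
step 7 [3.5y] zero: DF = P = 482/625 ≈ 0.771200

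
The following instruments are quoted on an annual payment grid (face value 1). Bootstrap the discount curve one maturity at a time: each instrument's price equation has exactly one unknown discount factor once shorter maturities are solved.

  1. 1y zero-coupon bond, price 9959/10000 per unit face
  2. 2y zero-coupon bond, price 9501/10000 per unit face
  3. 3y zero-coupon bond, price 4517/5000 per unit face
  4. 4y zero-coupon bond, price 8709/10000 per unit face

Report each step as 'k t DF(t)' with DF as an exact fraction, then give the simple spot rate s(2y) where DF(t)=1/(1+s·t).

step 1 [1y] zero: DF = P = 9959/10000 ≈ 0.995900
step 2 [2y] zero: DF = P = 9501/10000 ≈ 0.950100
step 3 [3y] zero: DF = P = 4517/5000 ≈ 0.903400
step 4 [4y] zero: DF = P = 8709/10000 ≈ 0.870900

1 1 9959/10000
2 2 9501/10000
3 3 4517/5000
4 4 8709/10000
s(2y) = (1/(9501/10000) − 1)/(2) = 499/19002 ≈ 2.6260%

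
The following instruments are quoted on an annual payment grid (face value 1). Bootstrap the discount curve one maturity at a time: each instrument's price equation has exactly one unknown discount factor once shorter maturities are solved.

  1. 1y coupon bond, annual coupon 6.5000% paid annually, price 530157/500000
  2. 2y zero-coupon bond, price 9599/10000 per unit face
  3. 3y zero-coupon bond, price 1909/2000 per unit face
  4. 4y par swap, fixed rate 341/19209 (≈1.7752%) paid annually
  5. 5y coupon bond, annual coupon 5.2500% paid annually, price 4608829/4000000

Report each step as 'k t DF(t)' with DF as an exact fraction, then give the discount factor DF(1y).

1 1 2489/2500
2 2 9599/10000
3 3 1909/2000
4 4 4659/5000
5 5 9031/10000
DF(1y) = 2489/2500 ≈ 0.995600

step 1 [1y] bond c/1=13/200: DF=(530157/500000 − 13/200·(0))/(1+13/200) = 2489/2500 ≈ 0.995600
step 2 [2y] zero: DF = P = 9599/10000 ≈ 0.959900
step 3 [3y] zero: DF = P = 1909/2000 ≈ 0.954500
step 4 [4y] swap r/1=341/19209: DF=(1 − 341/19209·(0.995600+0.959900+0.954500))/(1+341/19209) = 4659/5000 ≈ 0.931800
step 5 [5y] bond c/1=21/400: DF=(4608829/4000000 − 21/400·(0.995600+0.959900+0.954500+0.931800))/(1+21/400) = 9031/10000 ≈ 0.903100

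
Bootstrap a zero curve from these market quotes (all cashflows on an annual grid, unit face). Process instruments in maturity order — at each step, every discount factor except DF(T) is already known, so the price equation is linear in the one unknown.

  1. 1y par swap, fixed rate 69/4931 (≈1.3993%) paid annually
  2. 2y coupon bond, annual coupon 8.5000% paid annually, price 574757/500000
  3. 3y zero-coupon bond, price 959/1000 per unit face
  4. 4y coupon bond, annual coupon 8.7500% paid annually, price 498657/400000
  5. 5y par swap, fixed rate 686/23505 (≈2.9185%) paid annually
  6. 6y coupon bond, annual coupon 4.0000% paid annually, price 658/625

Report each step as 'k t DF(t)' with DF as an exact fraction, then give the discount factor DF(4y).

step 1 [1y] swap r/1=69/4931: DF=(1 − 69/4931·(0))/(1+69/4931) = 4931/5000 ≈ 0.986200
step 2 [2y] bond c/1=17/200: DF=(574757/500000 − 17/200·(0.986200))/(1+17/200) = 4911/5000 ≈ 0.982200
step 3 [3y] zero: DF = P = 959/1000 ≈ 0.959000
step 4 [4y] bond c/1=7/80: DF=(498657/400000 − 7/80·(0.986200+0.982200+0.959000))/(1+7/80) = 2277/2500 ≈ 0.910800
step 5 [5y] swap r/1=686/23505: DF=(1 − 686/23505·(0.986200+0.982200+0.959000+0.910800))/(1+686/23505) = 2157/2500 ≈ 0.862800
step 6 [6y] bond c/1=1/25: DF=(658/625 − 1/25·(0.986200+0.982200+0.959000+0.910800+0.862800))/(1+1/25) = 1663/2000 ≈ 0.831500

1 1 4931/5000
2 2 4911/5000
3 3 959/1000
4 4 2277/2500
5 5 2157/2500
6 6 1663/2000
DF(4y) = 2277/2500 ≈ 0.910800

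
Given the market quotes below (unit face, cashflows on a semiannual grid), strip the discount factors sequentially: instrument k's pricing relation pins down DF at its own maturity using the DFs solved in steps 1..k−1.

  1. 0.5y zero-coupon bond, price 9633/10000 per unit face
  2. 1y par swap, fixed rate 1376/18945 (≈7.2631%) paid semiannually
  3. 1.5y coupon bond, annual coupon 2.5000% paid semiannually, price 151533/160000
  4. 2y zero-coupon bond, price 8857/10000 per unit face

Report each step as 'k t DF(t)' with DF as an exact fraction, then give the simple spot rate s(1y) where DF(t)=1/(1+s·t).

1 1/2 9633/10000
2 1 582/625
3 3/2 114/125
4 2 8857/10000
s(1y) = (1/(582/625) − 1)/(1) = 43/582 ≈ 7.3883%

step 1 [0.5y] zero: DF = P = 9633/10000 ≈ 0.963300
step 2 [1y] swap r/2=688/18945: DF=(1 − 688/18945·(0.963300))/(1+688/18945) = 582/625 ≈ 0.931200
step 3 [1.5y] bond c/2=1/80: DF=(151533/160000 − 1/80·(0.963300+0.931200))/(1+1/80) = 114/125 ≈ 0.912000
step 4 [2y] zero: DF = P = 8857/10000 ≈ 0.885700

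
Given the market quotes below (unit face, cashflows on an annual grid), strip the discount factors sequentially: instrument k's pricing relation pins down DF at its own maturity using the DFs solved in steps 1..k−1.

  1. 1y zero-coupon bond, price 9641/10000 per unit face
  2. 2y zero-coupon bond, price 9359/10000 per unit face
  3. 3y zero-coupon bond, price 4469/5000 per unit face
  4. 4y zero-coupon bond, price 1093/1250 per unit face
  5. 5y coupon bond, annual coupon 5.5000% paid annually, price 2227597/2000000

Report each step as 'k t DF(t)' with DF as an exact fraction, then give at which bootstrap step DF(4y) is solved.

1 1 9641/10000
2 2 9359/10000
3 3 4469/5000
4 4 1093/1250
5 5 1729/2000
DF(4y) is solved at step 4

step 1 [1y] zero: DF = P = 9641/10000 ≈ 0.964100
step 2 [2y] zero: DF = P = 9359/10000 ≈ 0.935900
step 3 [3y] zero: DF = P = 4469/5000 ≈ 0.893800
step 4 [4y] zero: DF = P = 1093/1250 ≈ 0.874400
step 5 [5y] bond c/1=11/200: DF=(2227597/2000000 − 11/200·(0.964100+0.935900+0.893800+0.874400))/(1+11/200) = 1729/2000 ≈ 0.864500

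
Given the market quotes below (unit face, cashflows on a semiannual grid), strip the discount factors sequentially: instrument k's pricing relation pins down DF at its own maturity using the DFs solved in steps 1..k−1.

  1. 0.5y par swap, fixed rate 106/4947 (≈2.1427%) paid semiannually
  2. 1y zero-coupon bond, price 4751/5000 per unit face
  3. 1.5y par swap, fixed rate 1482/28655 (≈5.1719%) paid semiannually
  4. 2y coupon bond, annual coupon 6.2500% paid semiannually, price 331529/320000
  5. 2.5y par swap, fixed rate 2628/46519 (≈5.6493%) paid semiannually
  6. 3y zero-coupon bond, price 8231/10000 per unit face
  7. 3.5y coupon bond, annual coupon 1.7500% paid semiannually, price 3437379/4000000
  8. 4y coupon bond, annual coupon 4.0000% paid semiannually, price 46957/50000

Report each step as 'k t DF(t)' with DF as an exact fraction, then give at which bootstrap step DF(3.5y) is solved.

1 1/2 4947/5000
2 1 4751/5000
3 3/2 9259/10000
4 2 4589/5000
5 5/2 4343/5000
6 3 8231/10000
7 7/2 2011/2500
8 4 997/1250
DF(3.5y) is solved at step 7

step 1 [0.5y] swap r/2=53/4947: DF=(1 − 53/4947·(0))/(1+53/4947) = 4947/5000 ≈ 0.989400
step 2 [1y] zero: DF = P = 4751/5000 ≈ 0.950200
step 3 [1.5y] swap r/2=741/28655: DF=(1 − 741/28655·(0.989400+0.950200))/(1+741/28655) = 9259/10000 ≈ 0.925900
step 4 [2y] bond c/2=1/32: DF=(331529/320000 − 1/32·(0.989400+0.950200+0.925900))/(1+1/32) = 4589/5000 ≈ 0.917800
step 5 [2.5y] swap r/2=1314/46519: DF=(1 − 1314/46519·(0.989400+0.950200+0.925900+0.917800))/(1+1314/46519) = 4343/5000 ≈ 0.868600
step 6 [3y] zero: DF = P = 8231/10000 ≈ 0.823100
step 7 [3.5y] bond c/2=7/800: DF=(3437379/4000000 − 7/800·(0.989400+0.950200+0.925900+0.917800+0.868600+0.823100))/(1+7/800) = 2011/2500 ≈ 0.804400
step 8 [4y] bond c/2=1/50: DF=(46957/50000 − 1/50·(0.989400+0.950200+0.925900+0.917800+0.868600+0.823100+0.804400))/(1+1/50) = 997/1250 ≈ 0.797600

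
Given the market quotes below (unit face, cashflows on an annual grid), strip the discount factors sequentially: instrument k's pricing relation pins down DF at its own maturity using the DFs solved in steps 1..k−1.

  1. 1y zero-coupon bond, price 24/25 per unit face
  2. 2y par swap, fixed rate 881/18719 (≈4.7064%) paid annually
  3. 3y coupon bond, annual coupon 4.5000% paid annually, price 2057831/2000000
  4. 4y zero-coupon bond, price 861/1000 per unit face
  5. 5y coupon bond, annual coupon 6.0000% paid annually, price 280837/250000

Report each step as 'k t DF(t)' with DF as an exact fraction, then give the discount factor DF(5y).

1 1 24/25
2 2 9119/10000
3 3 113/125
4 4 861/1000
5 5 8539/10000
DF(5y) = 8539/10000 ≈ 0.853900

step 1 [1y] zero: DF = P = 24/25 ≈ 0.960000
step 2 [2y] swap r/1=881/18719: DF=(1 − 881/18719·(0.960000))/(1+881/18719) = 9119/10000 ≈ 0.911900
step 3 [3y] bond c/1=9/200: DF=(2057831/2000000 − 9/200·(0.960000+0.911900))/(1+9/200) = 113/125 ≈ 0.904000
step 4 [4y] zero: DF = P = 861/1000 ≈ 0.861000
step 5 [5y] bond c/1=3/50: DF=(280837/250000 − 3/50·(0.960000+0.911900+0.904000+0.861000))/(1+3/50) = 8539/10000 ≈ 0.853900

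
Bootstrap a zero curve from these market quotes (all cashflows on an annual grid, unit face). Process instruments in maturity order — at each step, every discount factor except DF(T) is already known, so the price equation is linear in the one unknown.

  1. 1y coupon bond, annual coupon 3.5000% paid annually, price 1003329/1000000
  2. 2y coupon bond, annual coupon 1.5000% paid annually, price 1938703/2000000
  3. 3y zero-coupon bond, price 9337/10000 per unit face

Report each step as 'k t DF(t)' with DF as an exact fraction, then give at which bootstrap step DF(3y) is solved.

step 1 [1y] bond c/1=7/200: DF=(1003329/1000000 − 7/200·(0))/(1+7/200) = 4847/5000 ≈ 0.969400
step 2 [2y] bond c/1=3/200: DF=(1938703/2000000 − 3/200·(0.969400))/(1+3/200) = 9407/10000 ≈ 0.940700
step 3 [3y] zero: DF = P = 9337/10000 ≈ 0.933700

1 1 4847/5000
2 2 9407/10000
3 3 9337/10000
DF(3y) is solved at step 3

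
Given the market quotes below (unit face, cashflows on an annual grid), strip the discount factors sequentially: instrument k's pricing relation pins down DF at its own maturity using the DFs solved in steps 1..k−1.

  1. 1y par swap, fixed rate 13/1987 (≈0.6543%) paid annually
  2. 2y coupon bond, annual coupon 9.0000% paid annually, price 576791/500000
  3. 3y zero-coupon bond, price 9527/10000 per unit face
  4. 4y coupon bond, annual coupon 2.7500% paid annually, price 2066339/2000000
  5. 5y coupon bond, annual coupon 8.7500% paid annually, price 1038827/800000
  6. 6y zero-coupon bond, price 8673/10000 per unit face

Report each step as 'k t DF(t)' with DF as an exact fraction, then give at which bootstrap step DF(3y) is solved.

1 1 1987/2000
2 2 9763/10000
3 3 9527/10000
4 4 9273/10000
5 5 8843/10000
6 6 8673/10000
DF(3y) is solved at step 3

step 1 [1y] swap r/1=13/1987: DF=(1 − 13/1987·(0))/(1+13/1987) = 1987/2000 ≈ 0.993500
step 2 [2y] bond c/1=9/100: DF=(576791/500000 − 9/100·(0.993500))/(1+9/100) = 9763/10000 ≈ 0.976300
step 3 [3y] zero: DF = P = 9527/10000 ≈ 0.952700
step 4 [4y] bond c/1=11/400: DF=(2066339/2000000 − 11/400·(0.993500+0.976300+0.952700))/(1+11/400) = 9273/10000 ≈ 0.927300
step 5 [5y] bond c/1=7/80: DF=(1038827/800000 − 7/80·(0.993500+0.976300+0.952700+0.927300))/(1+7/80) = 8843/10000 ≈ 0.884300
step 6 [6y] zero: DF = P = 8673/10000 ≈ 0.867300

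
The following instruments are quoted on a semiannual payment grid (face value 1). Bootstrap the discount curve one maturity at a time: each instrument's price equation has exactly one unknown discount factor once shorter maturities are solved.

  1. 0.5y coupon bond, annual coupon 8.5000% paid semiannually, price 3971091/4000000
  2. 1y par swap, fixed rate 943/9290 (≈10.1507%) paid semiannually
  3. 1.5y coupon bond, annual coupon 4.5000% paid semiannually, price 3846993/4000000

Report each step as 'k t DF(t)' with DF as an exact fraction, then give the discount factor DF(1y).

step 1 [0.5y] bond c/2=17/400: DF=(3971091/4000000 − 17/400·(0))/(1+17/400) = 9523/10000 ≈ 0.952300
step 2 [1y] swap r/2=943/18580: DF=(1 − 943/18580·(0.952300))/(1+943/18580) = 9057/10000 ≈ 0.905700
step 3 [1.5y] bond c/2=9/400: DF=(3846993/4000000 − 9/400·(0.952300+0.905700))/(1+9/400) = 8997/10000 ≈ 0.899700

1 1/2 9523/10000
2 1 9057/10000
3 3/2 8997/10000
DF(1y) = 9057/10000 ≈ 0.905700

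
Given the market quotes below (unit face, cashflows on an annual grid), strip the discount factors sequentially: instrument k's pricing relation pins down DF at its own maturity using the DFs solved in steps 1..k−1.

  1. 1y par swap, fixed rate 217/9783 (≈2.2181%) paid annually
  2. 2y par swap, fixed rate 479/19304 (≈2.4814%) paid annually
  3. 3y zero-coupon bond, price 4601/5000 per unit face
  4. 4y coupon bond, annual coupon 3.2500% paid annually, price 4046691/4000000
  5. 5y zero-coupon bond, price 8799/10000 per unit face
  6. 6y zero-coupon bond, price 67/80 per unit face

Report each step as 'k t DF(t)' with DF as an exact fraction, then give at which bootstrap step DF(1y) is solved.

1 1 9783/10000
2 2 9521/10000
3 3 4601/5000
4 4 8901/10000
5 5 8799/10000
6 6 67/80
DF(1y) is solved at step 1

step 1 [1y] swap r/1=217/9783: DF=(1 − 217/9783·(0))/(1+217/9783) = 9783/10000 ≈ 0.978300
step 2 [2y] swap r/1=479/19304: DF=(1 − 479/19304·(0.978300))/(1+479/19304) = 9521/10000 ≈ 0.952100
step 3 [3y] zero: DF = P = 4601/5000 ≈ 0.920200
step 4 [4y] bond c/1=13/400: DF=(4046691/4000000 − 13/400·(0.978300+0.952100+0.920200))/(1+13/400) = 8901/10000 ≈ 0.890100
step 5 [5y] zero: DF = P = 8799/10000 ≈ 0.879900
step 6 [6y] zero: DF = P = 67/80 ≈ 0.837500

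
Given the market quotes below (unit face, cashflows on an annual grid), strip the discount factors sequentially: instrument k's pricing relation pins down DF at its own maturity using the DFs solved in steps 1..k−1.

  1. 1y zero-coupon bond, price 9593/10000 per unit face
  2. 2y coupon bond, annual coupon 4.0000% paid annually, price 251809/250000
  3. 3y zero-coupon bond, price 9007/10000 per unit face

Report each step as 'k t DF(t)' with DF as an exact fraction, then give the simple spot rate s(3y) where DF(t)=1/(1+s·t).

1 1 9593/10000
2 2 2329/2500
3 3 9007/10000
s(3y) = (1/(9007/10000) − 1)/(3) = 331/9007 ≈ 3.6749%

step 1 [1y] zero: DF = P = 9593/10000 ≈ 0.959300
step 2 [2y] bond c/1=1/25: DF=(251809/250000 − 1/25·(0.959300))/(1+1/25) = 2329/2500 ≈ 0.931600
step 3 [3y] zero: DF = P = 9007/10000 ≈ 0.900700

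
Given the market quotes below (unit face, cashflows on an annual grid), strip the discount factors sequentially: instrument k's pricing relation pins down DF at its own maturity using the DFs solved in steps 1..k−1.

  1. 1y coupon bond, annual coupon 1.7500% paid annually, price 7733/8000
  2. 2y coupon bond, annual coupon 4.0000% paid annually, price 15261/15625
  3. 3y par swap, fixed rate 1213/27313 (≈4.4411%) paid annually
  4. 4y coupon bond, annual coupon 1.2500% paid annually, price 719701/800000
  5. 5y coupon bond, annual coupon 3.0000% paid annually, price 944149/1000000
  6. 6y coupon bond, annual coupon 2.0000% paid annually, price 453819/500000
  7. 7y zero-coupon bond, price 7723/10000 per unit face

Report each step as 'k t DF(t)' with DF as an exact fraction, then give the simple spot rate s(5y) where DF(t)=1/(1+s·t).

1 1 19/20
2 2 4513/5000
3 3 8787/10000
4 4 2137/2500
5 5 4061/5000
6 6 2009/2500
7 7 7723/10000
s(5y) = (1/(4061/5000) − 1)/(5) = 939/20305 ≈ 4.6245%

step 1 [1y] bond c/1=7/400: DF=(7733/8000 − 7/400·(0))/(1+7/400) = 19/20 ≈ 0.950000
step 2 [2y] bond c/1=1/25: DF=(15261/15625 − 1/25·(0.950000))/(1+1/25) = 4513/5000 ≈ 0.902600
step 3 [3y] swap r/1=1213/27313: DF=(1 − 1213/27313·(0.950000+0.902600))/(1+1213/27313) = 8787/10000 ≈ 0.878700
step 4 [4y] bond c/1=1/80: DF=(719701/800000 − 1/80·(0.950000+0.902600+0.878700))/(1+1/80) = 2137/2500 ≈ 0.854800
step 5 [5y] bond c/1=3/100: DF=(944149/1000000 − 3/100·(0.950000+0.902600+0.878700+0.854800))/(1+3/100) = 4061/5000 ≈ 0.812200
step 6 [6y] bond c/1=1/50: DF=(453819/500000 − 1/50·(0.950000+0.902600+0.878700+0.854800+0.812200))/(1+1/50) = 2009/2500 ≈ 0.803600
step 7 [7y] zero: DF = P = 7723/10000 ≈ 0.772300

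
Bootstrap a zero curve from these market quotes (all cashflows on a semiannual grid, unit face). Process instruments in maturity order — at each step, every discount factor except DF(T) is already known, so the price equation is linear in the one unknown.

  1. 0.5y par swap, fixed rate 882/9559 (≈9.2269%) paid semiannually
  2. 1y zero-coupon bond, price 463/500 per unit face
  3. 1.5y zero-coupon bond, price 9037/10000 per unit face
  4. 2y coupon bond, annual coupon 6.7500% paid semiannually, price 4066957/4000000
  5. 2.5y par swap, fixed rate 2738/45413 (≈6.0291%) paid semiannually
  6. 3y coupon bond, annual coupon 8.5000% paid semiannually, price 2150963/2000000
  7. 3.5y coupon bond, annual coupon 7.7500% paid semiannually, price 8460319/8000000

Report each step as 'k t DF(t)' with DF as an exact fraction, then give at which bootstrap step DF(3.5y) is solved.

step 1 [0.5y] swap r/2=441/9559: DF=(1 − 441/9559·(0))/(1+441/9559) = 9559/10000 ≈ 0.955900
step 2 [1y] zero: DF = P = 463/500 ≈ 0.926000
step 3 [1.5y] zero: DF = P = 9037/10000 ≈ 0.903700
step 4 [2y] bond c/2=27/800: DF=(4066957/4000000 − 27/800·(0.955900+0.926000+0.903700))/(1+27/800) = 4463/5000 ≈ 0.892600
step 5 [2.5y] swap r/2=1369/45413: DF=(1 − 1369/45413·(0.955900+0.926000+0.903700+0.892600))/(1+1369/45413) = 8631/10000 ≈ 0.863100
step 6 [3y] bond c/2=17/400: DF=(2150963/2000000 − 17/400·(0.955900+0.926000+0.903700+0.892600+0.863100))/(1+17/400) = 1693/2000 ≈ 0.846500
step 7 [3.5y] bond c/2=31/800: DF=(8460319/8000000 − 31/800·(0.955900+0.926000+0.903700+0.892600+0.863100+0.846500))/(1+31/800) = 8171/10000 ≈ 0.817100

1 1/2 9559/10000
2 1 463/500
3 3/2 9037/10000
4 2 4463/5000
5 5/2 8631/10000
6 3 1693/2000
7 7/2 8171/10000
DF(3.5y) is solved at step 7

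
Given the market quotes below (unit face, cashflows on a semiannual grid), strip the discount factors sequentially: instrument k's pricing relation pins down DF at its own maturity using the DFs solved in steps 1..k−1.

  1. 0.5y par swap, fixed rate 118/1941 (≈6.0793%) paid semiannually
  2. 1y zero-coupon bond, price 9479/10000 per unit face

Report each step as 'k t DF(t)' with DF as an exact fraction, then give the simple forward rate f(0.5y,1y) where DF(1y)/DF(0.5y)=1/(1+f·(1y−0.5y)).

step 1 [0.5y] swap r/2=59/1941: DF=(1 − 59/1941·(0))/(1+59/1941) = 1941/2000 ≈ 0.970500
step 2 [1y] zero: DF = P = 9479/10000 ≈ 0.947900

1 1/2 1941/2000
2 1 9479/10000
f(0.5y,1y) = ((1941/2000)/(9479/10000) − 1)/(1/2) = 452/9479 ≈ 4.7684%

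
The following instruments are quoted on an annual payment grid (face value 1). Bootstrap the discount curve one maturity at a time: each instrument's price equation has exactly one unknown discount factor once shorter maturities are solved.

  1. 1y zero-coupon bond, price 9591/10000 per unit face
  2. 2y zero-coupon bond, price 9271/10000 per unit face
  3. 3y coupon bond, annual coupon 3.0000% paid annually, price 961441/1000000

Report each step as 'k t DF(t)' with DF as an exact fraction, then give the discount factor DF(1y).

1 1 9591/10000
2 2 9271/10000
3 3 1757/2000
DF(1y) = 9591/10000 ≈ 0.959100

step 1 [1y] zero: DF = P = 9591/10000 ≈ 0.959100
step 2 [2y] zero: DF = P = 9271/10000 ≈ 0.927100
step 3 [3y] bond c/1=3/100: DF=(961441/1000000 − 3/100·(0.959100+0.927100))/(1+3/100) = 1757/2000 ≈ 0.878500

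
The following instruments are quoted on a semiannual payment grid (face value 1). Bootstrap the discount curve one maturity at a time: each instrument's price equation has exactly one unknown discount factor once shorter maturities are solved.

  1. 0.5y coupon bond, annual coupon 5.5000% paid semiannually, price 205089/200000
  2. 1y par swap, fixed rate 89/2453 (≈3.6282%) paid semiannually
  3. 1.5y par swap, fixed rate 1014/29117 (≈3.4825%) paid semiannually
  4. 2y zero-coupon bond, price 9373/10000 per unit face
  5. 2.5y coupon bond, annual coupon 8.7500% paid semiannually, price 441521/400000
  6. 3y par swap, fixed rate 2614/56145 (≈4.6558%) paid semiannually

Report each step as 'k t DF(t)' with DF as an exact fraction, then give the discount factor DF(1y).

1 1/2 499/500
2 1 2411/2500
3 3/2 9493/10000
4 2 9373/10000
5 5/2 4481/5000
6 3 8693/10000
DF(1y) = 2411/2500 ≈ 0.964400

step 1 [0.5y] bond c/2=11/400: DF=(205089/200000 − 11/400·(0))/(1+11/400) = 499/500 ≈ 0.998000
step 2 [1y] swap r/2=89/4906: DF=(1 − 89/4906·(0.998000))/(1+89/4906) = 2411/2500 ≈ 0.964400
step 3 [1.5y] swap r/2=507/29117: DF=(1 − 507/29117·(0.998000+0.964400))/(1+507/29117) = 9493/10000 ≈ 0.949300
step 4 [2y] zero: DF = P = 9373/10000 ≈ 0.937300
step 5 [2.5y] bond c/2=7/160: DF=(441521/400000 − 7/160·(0.998000+0.964400+0.949300+0.937300))/(1+7/160) = 4481/5000 ≈ 0.896200
step 6 [3y] swap r/2=1307/56145: DF=(1 − 1307/56145·(0.998000+0.964400+0.949300+0.937300+0.896200))/(1+1307/56145) = 8693/10000 ≈ 0.869300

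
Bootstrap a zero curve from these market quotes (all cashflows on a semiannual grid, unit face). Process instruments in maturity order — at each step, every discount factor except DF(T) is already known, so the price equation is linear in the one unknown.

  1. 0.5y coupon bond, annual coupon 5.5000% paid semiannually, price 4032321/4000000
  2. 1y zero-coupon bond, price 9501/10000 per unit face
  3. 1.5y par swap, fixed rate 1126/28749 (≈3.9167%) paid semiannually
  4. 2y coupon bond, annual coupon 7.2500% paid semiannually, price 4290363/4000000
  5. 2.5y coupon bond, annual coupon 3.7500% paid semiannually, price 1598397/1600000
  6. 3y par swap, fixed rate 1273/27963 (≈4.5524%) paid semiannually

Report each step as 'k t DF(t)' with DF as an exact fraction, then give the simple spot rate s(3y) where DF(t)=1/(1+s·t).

1 1/2 9811/10000
2 1 9501/10000
3 3/2 9437/10000
4 2 1869/2000
5 5/2 1821/2000
6 3 8727/10000
s(3y) = (1/(8727/10000) − 1)/(3) = 1273/26181 ≈ 4.8623%

step 1 [0.5y] bond c/2=11/400: DF=(4032321/4000000 − 11/400·(0))/(1+11/400) = 9811/10000 ≈ 0.981100
step 2 [1y] zero: DF = P = 9501/10000 ≈ 0.950100
step 3 [1.5y] swap r/2=563/28749: DF=(1 − 563/28749·(0.981100+0.950100))/(1+563/28749) = 9437/10000 ≈ 0.943700
step 4 [2y] bond c/2=29/800: DF=(4290363/4000000 − 29/800·(0.981100+0.950100+0.943700))/(1+29/800) = 1869/2000 ≈ 0.934500
step 5 [2.5y] bond c/2=3/160: DF=(1598397/1600000 − 3/160·(0.981100+0.950100+0.943700+0.934500))/(1+3/160) = 1821/2000 ≈ 0.910500
step 6 [3y] swap r/2=1273/55926: DF=(1 − 1273/55926·(0.981100+0.950100+0.943700+0.934500+0.910500))/(1+1273/55926) = 8727/10000 ≈ 0.872700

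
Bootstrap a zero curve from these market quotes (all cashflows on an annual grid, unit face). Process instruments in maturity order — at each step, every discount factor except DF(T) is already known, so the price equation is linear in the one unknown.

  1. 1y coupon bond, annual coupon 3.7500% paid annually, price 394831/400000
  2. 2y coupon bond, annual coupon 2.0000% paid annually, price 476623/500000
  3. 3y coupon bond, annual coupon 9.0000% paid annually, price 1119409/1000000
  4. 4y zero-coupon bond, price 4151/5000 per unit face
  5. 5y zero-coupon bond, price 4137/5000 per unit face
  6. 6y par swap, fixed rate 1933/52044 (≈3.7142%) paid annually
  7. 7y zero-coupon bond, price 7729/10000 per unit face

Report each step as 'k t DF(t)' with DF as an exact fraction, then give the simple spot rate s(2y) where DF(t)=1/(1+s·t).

1 1 4757/5000
2 2 9159/10000
3 3 1091/1250
4 4 4151/5000
5 5 4137/5000
6 6 8067/10000
7 7 7729/10000
s(2y) = (1/(9159/10000) − 1)/(2) = 841/18318 ≈ 4.5911%

step 1 [1y] bond c/1=3/80: DF=(394831/400000 − 3/80·(0))/(1+3/80) = 4757/5000 ≈ 0.951400
step 2 [2y] bond c/1=1/50: DF=(476623/500000 − 1/50·(0.951400))/(1+1/50) = 9159/10000 ≈ 0.915900
step 3 [3y] bond c/1=9/100: DF=(1119409/1000000 − 9/100·(0.951400+0.915900))/(1+9/100) = 1091/1250 ≈ 0.872800
step 4 [4y] zero: DF = P = 4151/5000 ≈ 0.830200
step 5 [5y] zero: DF = P = 4137/5000 ≈ 0.827400
step 6 [6y] swap r/1=1933/52044: DF=(1 − 1933/52044·(0.951400+0.915900+0.872800+0.830200+0.827400))/(1+1933/52044) = 8067/10000 ≈ 0.806700
step 7 [7y] zero: DF = P = 7729/10000 ≈ 0.772900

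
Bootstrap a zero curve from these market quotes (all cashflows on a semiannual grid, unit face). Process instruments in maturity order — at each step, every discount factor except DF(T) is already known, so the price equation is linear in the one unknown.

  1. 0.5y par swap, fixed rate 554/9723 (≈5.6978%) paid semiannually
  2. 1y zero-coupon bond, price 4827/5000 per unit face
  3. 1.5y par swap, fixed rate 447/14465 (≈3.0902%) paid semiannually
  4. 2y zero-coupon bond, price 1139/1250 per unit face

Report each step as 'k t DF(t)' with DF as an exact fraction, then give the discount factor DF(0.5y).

step 1 [0.5y] swap r/2=277/9723: DF=(1 − 277/9723·(0))/(1+277/9723) = 9723/10000 ≈ 0.972300
step 2 [1y] zero: DF = P = 4827/5000 ≈ 0.965400
step 3 [1.5y] swap r/2=447/28930: DF=(1 − 447/28930·(0.972300+0.965400))/(1+447/28930) = 9553/10000 ≈ 0.955300
step 4 [2y] zero: DF = P = 1139/1250 ≈ 0.911200

1 1/2 9723/10000
2 1 4827/5000
3 3/2 9553/10000
4 2 1139/1250
DF(0.5y) = 9723/10000 ≈ 0.972300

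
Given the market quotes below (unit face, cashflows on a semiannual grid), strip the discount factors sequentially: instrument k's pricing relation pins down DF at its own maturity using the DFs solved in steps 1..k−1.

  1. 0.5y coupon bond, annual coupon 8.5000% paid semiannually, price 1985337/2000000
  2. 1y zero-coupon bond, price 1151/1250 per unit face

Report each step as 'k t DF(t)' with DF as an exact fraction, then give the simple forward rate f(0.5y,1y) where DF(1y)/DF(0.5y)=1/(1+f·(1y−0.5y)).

step 1 [0.5y] bond c/2=17/400: DF=(1985337/2000000 − 17/400·(0))/(1+17/400) = 4761/5000 ≈ 0.952200
step 2 [1y] zero: DF = P = 1151/1250 ≈ 0.920800

1 1/2 4761/5000
2 1 1151/1250
f(0.5y,1y) = ((4761/5000)/(1151/1250) − 1)/(1/2) = 157/2302 ≈ 6.8202%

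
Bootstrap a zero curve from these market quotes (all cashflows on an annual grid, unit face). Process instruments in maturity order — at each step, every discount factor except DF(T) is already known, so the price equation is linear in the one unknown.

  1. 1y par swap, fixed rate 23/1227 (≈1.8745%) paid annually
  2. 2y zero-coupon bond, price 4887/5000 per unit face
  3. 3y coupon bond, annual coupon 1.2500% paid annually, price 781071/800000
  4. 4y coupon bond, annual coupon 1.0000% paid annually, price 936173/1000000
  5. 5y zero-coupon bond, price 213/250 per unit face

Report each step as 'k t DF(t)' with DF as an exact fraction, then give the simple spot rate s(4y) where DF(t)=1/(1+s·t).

step 1 [1y] swap r/1=23/1227: DF=(1 − 23/1227·(0))/(1+23/1227) = 1227/1250 ≈ 0.981600
step 2 [2y] zero: DF = P = 4887/5000 ≈ 0.977400
step 3 [3y] bond c/1=1/80: DF=(781071/800000 − 1/80·(0.981600+0.977400))/(1+1/80) = 9401/10000 ≈ 0.940100
step 4 [4y] bond c/1=1/100: DF=(936173/1000000 − 1/100·(0.981600+0.977400+0.940100))/(1+1/100) = 4491/5000 ≈ 0.898200
step 5 [5y] zero: DF = P = 213/250 ≈ 0.852000

1 1 1227/1250
2 2 4887/5000
3 3 9401/10000
4 4 4491/5000
5 5 213/250
s(4y) = (1/(4491/5000) − 1)/(4) = 509/17964 ≈ 2.8334%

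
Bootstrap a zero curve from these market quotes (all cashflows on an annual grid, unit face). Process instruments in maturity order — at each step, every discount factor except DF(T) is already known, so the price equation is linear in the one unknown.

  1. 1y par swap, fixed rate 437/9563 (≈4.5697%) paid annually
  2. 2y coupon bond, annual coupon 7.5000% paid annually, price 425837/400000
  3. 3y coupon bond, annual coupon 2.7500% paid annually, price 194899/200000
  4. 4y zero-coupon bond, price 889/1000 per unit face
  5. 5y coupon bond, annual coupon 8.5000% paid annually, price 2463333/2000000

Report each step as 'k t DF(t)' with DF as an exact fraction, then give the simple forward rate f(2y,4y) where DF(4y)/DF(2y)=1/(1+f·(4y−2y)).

1 1 9563/10000
2 2 2309/2500
3 3 8981/10000
4 4 889/1000
5 5 8479/10000
f(2y,4y) = ((2309/2500)/(889/1000) − 1)/(2) = 173/8890 ≈ 1.9460%

step 1 [1y] swap r/1=437/9563: DF=(1 − 437/9563·(0))/(1+437/9563) = 9563/10000 ≈ 0.956300
step 2 [2y] bond c/1=3/40: DF=(425837/400000 − 3/40·(0.956300))/(1+3/40) = 2309/2500 ≈ 0.923600
step 3 [3y] bond c/1=11/400: DF=(194899/200000 − 11/400·(0.956300+0.923600))/(1+11/400) = 8981/10000 ≈ 0.898100
step 4 [4y] zero: DF = P = 889/1000 ≈ 0.889000
step 5 [5y] bond c/1=17/200: DF=(2463333/2000000 − 17/200·(0.956300+0.923600+0.898100+0.889000))/(1+17/200) = 8479/10000 ≈ 0.847900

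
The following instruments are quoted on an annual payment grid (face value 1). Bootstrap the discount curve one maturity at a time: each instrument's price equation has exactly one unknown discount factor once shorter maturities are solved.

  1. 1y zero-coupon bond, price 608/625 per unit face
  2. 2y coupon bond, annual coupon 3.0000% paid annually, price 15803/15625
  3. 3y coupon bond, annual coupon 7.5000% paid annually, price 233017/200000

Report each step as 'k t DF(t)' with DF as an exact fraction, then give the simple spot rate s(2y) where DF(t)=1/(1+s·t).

1 1 608/625
2 2 596/625
3 3 4747/5000
s(2y) = (1/(596/625) − 1)/(2) = 29/1192 ≈ 2.4329%

step 1 [1y] zero: DF = P = 608/625 ≈ 0.972800
step 2 [2y] bond c/1=3/100: DF=(15803/15625 − 3/100·(0.972800))/(1+3/100) = 596/625 ≈ 0.953600
step 3 [3y] bond c/1=3/40: DF=(233017/200000 − 3/40·(0.972800+0.953600))/(1+3/40) = 4747/5000 ≈ 0.949400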